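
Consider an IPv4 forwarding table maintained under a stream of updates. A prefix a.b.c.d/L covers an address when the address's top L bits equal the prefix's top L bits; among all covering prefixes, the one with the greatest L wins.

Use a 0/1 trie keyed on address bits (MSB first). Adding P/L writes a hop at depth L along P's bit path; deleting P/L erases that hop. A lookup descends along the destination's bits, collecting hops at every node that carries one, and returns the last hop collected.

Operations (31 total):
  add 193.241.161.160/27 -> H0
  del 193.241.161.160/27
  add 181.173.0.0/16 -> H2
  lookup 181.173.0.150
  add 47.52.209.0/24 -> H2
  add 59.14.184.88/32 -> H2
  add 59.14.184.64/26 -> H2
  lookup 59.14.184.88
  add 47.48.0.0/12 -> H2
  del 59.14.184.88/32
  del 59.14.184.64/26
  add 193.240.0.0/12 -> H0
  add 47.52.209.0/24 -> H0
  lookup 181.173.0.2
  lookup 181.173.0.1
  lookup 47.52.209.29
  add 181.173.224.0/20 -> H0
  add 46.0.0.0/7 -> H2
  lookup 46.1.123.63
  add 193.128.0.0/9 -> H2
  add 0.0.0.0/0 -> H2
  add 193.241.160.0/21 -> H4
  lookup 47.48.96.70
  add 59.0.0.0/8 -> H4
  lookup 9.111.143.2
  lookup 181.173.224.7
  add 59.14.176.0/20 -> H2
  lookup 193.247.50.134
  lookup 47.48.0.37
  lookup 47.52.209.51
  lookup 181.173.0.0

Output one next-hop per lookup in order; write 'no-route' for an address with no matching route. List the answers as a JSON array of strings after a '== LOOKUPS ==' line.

Trace:
  add 193.241.161.160/27 -> H0 at depth 27
  del 193.241.161.160/27 (clear depth 27)
  add 181.173.0.0/16 -> H2 at depth 16
  ? 181.173.0.150  path d0:-→d1:-→d2:-→d3:-→d4:-→d5:-→d6:-→d7:-→d8:-→d9:-→d10:-→d11:-→d12:-→d13:-→d14:-→d15:-→d16:H2  best=H2
  add 47.52.209.0/24 -> H2 at depth 24
  add 59.14.184.88/32 -> H2 at depth 32
  add 59.14.184.64/26 -> H2 at depth 26
  ? 59.14.184.88  path d0:-→d1:-→d2:-→d3:-→d4:-→d5:-→d6:-→d7:-→d8:-→d9:-→d10:-→d11:-→d12:-→d13:-→d14:-→d15:-→d16:-→d17:-→d18:-→d19:-→d20:-→d21:-→d22:-→d23:-→d24:-→d25:-→d26:H2→d27:-→d28:-→d29:-→d30:-→d31:-→d32:H2  best=H2
  add 47.48.0.0/12 -> H2 at depth 12
  del 59.14.184.88/32 (clear depth 32)
  del 59.14.184.64/26 (clear depth 26)
  add 193.240.0.0/12 -> H0 at depth 12
  add 47.52.209.0/24 -> H0 at depth 24
  ? 181.173.0.2  path d0:-→d1:-→d2:-→d3:-→d4:-→d5:-→d6:-→d7:-→d8:-→d9:-→d10:-→d11:-→d12:-→d13:-→d14:-→d15:-→d16:H2  best=H2
  ? 181.173.0.1  path d0:-→d1:-→d2:-→d3:-→d4:-→d5:-→d6:-→d7:-→d8:-→d9:-→d10:-→d11:-→d12:-→d13:-→d14:-→d15:-→d16:H2  best=H2
  ? 47.52.209.29  path d0:-→d1:-→d2:-→d3:-→d4:-→d5:-→d6:-→d7:-→d8:-→d9:-→d10:-→d11:-→d12:H2→d13:-→d14:-→d15:-→d16:-→d17:-→d18:-→d19:-→d20:-→d21:-→d22:-→d23:-→d24:H0  best=H0
  add 181.173.224.0/20 -> H0 at depth 20
  add 46.0.0.0/7 -> H2 at depth 7
  ? 46.1.123.63  path d0:-→d1:-→d2:-→d3:-→d4:-→d5:-→d6:-→d7:H2  best=H2
  add 193.128.0.0/9 -> H2 at depth 9
  add 0.0.0.0/0 -> H2 at depth 0
  add 193.241.160.0/21 -> H4 at depth 21
  ? 47.48.96.70  path d0:H2→d1:-→d2:-→d3:-→d4:-→d5:-→d6:-→d7:H2→d8:-→d9:-→d10:-→d11:-→d12:H2→d13:-  best=H2
  add 59.0.0.0/8 -> H4 at depth 8
  ? 9.111.143.2  path d0:H2→d1:-→d2:-  best=H2
  ? 181.173.224.7  path d0:H2→d1:-→d2:-→d3:-→d4:-→d5:-→d6:-→d7:-→d8:-→d9:-→d10:-→d11:-→d12:-→d13:-→d14:-→d15:-→d16:H2→d17:-→d18:-→d19:-→d20:H0  best=H0
  add 59.14.176.0/20 -> H2 at depth 20
  ? 193.247.50.134  path d0:H2→d1:-→d2:-→d3:-→d4:-→d5:-→d6:-→d7:-→d8:-→d9:H2→d10:-→d11:-→d12:H0→d13:-  best=H0
  ? 47.48.0.37  path d0:H2→d1:-→d2:-→d3:-→d4:-→d5:-→d6:-→d7:H2→d8:-→d9:-→d10:-→d11:-→d12:H2→d13:-  best=H2
  ? 47.52.209.51  path d0:H2→d1:-→d2:-→d3:-→d4:-→d5:-→d6:-→d7:H2→d8:-→d9:-→d10:-→d11:-→d12:H2→d13:-→d14:-→d15:-→d16:-→d17:-→d18:-→d19:-→d20:-→d21:-→d22:-→d23:-→d24:H0  best=H0
  ? 181.173.0.0  path d0:H2→d1:-→d2:-→d3:-→d4:-→d5:-→d6:-→d7:-→d8:-→d9:-→d10:-→d11:-→d12:-→d13:-→d14:-→d15:-→d16:H2  best=H2

== LOOKUPS ==
["H2","H2","H2","H2","H0","H2","H2","H2","H0","H0","H2","H0","H2"]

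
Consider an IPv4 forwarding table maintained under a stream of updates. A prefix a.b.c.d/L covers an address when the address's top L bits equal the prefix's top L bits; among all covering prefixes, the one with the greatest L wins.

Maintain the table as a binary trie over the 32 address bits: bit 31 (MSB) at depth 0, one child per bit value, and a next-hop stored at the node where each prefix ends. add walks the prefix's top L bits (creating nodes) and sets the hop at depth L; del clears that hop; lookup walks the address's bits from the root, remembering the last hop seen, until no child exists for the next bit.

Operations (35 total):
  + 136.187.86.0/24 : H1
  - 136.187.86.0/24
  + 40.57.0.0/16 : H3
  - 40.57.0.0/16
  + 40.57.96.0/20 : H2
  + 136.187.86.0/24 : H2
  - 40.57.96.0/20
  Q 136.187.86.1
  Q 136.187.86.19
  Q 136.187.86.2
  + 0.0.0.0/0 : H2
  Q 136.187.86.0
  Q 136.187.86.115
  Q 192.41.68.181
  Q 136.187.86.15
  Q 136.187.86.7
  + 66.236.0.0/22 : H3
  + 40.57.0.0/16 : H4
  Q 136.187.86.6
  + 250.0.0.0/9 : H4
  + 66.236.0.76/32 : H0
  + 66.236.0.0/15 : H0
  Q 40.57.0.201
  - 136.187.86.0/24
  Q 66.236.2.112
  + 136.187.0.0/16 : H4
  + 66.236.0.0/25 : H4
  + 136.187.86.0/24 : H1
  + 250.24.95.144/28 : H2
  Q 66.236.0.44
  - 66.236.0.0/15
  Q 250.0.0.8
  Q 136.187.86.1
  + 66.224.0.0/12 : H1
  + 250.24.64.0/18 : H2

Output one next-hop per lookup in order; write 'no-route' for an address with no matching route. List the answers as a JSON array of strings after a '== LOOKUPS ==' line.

Process each operation:
  add 136.187.86.0/24 -> H1 at depth 24
  del 136.187.86.0/24 (clear depth 24)
  add 40.57.0.0/16 -> H3 at depth 16
  del 40.57.0.0/16 (clear depth 16)
  add 40.57.96.0/20 -> H2 at depth 20
  add 136.187.86.0/24 -> H2 at depth 24
  del 40.57.96.0/20 (clear depth 20)
  ? 136.187.86.1  path d0:-→d1:-→d2:-→d3:-→d4:-→d5:-→d6:-→d7:-→d8:-→d9:-→d10:-→d11:-→d12:-→d13:-→d14:-→d15:-→d16:-→d17:-→d18:-→d19:-→d20:-→d21:-→d22:-→d23:-→d24:H2  best=H2
  ? 136.187.86.19  path d0:-→d1:-→d2:-→d3:-→d4:-→d5:-→d6:-→d7:-→d8:-→d9:-→d10:-→d11:-→d12:-→d13:-→d14:-→d15:-→d16:-→d17:-→d18:-→d19:-→d20:-→d21:-→d22:-→d23:-→d24:H2  best=H2
  ? 136.187.86.2  path d0:-→d1:-→d2:-→d3:-→d4:-→d5:-→d6:-→d7:-→d8:-→d9:-→d10:-→d11:-→d12:-→d13:-→d14:-→d15:-→d16:-→d17:-→d18:-→d19:-→d20:-→d21:-→d22:-→d23:-→d24:H2  best=H2
  add 0.0.0.0/0 -> H2 at depth 0
  ? 136.187.86.0  path d0:H2→d1:-→d2:-→d3:-→d4:-→d5:-→d6:-→d7:-→d8:-→d9:-→d10:-→d11:-→d12:-→d13:-→d14:-→d15:-→d16:-→d17:-→d18:-→d19:-→d20:-→d21:-→d22:-→d23:-→d24:H2  best=H2
  ? 136.187.86.115  path d0:H2→d1:-→d2:-→d3:-→d4:-→d5:-→d6:-→d7:-→d8:-→d9:-→d10:-→d11:-→d12:-→d13:-→d14:-→d15:-→d16:-→d17:-→d18:-→d19:-→d20:-→d21:-→d22:-→d23:-→d24:H2  best=H2
  ? 192.41.68.181  path d0:H2→d1:-  best=H2
  ? 136.187.86.15  path d0:H2→d1:-→d2:-→d3:-→d4:-→d5:-→d6:-→d7:-→d8:-→d9:-→d10:-→d11:-→d12:-→d13:-→d14:-→d15:-→d16:-→d17:-→d18:-→d19:-→d20:-→d21:-→d22:-→d23:-→d24:H2  best=H2
  ? 136.187.86.7  path d0:H2→d1:-→d2:-→d3:-→d4:-→d5:-→d6:-→d7:-→d8:-→d9:-→d10:-→d11:-→d12:-→d13:-→d14:-→d15:-→d16:-→d17:-→d18:-→d19:-→d20:-→d21:-→d22:-→d23:-→d24:H2  best=H2
  add 66.236.0.0/22 -> H3 at depth 22
  add 40.57.0.0/16 -> H4 at depth 16
  ? 136.187.86.6  path d0:H2→d1:-→d2:-→d3:-→d4:-→d5:-→d6:-→d7:-→d8:-→d9:-→d10:-→d11:-→d12:-→d13:-→d14:-→d15:-→d16:-→d17:-→d18:-→d19:-→d20:-→d21:-→d22:-→d23:-→d24:H2  best=H2
  add 250.0.0.0/9 -> H4 at depth 9
  add 66.236.0.76/32 -> H0 at depth 32
  add 66.236.0.0/15 -> H0 at depth 15
  ? 40.57.0.201  path d0:H2→d1:-→d2:-→d3:-→d4:-→d5:-→d6:-→d7:-→d8:-→d9:-→d10:-→d11:-→d12:-→d13:-→d14:-→d15:-→d16:H4→d17:-  best=H4
  del 136.187.86.0/24 (clear depth 24)
  ? 66.236.2.112  path d0:H2→d1:-→d2:-→d3:-→d4:-→d5:-→d6:-→d7:-→d8:-→d9:-→d10:-→d11:-→d12:-→d13:-→d14:-→d15:H0→d16:-→d17:-→d18:-→d19:-→d20:-→d21:-→d22:H3  best=H3
  add 136.187.0.0/16 -> H4 at depth 16
  add 66.236.0.0/25 -> H4 at depth 25
  add 136.187.86.0/24 -> H1 at depth 24
  add 250.24.95.144/28 -> H2 at depth 28
  ? 66.236.0.44  path d0:H2→d1:-→d2:-→d3:-→d4:-→d5:-→d6:-→d7:-→d8:-→d9:-→d10:-→d11:-→d12:-→d13:-→d14:-→d15:H0→d16:-→d17:-→d18:-→d19:-→d20:-→d21:-→d22:H3→d23:-→d24:-→d25:H4  best=H4
  del 66.236.0.0/15 (clear depth 15)
  ? 250.0.0.8  path d0:H2→d1:-→d2:-→d3:-→d4:-→d5:-→d6:-→d7:-→d8:-→d9:H4→d10:-→d11:-  best=H4
  ? 136.187.86.1  path d0:H2→d1:-→d2:-→d3:-→d4:-→d5:-→d6:-→d7:-→d8:-→d9:-→d10:-→d11:-→d12:-→d13:-→d14:-→d15:-→d16:H4→d17:-→d18:-→d19:-→d20:-→d21:-→d22:-→d23:-→d24:H1  best=H1
  add 66.224.0.0/12 -> H1 at depth 12
  add 250.24.64.0/18 -> H2 at depth 18

== LOOKUPS ==
["H2","H2","H2","H2","H2","H2","H2","H2","H2","H4","H3","H4","H4","H1"]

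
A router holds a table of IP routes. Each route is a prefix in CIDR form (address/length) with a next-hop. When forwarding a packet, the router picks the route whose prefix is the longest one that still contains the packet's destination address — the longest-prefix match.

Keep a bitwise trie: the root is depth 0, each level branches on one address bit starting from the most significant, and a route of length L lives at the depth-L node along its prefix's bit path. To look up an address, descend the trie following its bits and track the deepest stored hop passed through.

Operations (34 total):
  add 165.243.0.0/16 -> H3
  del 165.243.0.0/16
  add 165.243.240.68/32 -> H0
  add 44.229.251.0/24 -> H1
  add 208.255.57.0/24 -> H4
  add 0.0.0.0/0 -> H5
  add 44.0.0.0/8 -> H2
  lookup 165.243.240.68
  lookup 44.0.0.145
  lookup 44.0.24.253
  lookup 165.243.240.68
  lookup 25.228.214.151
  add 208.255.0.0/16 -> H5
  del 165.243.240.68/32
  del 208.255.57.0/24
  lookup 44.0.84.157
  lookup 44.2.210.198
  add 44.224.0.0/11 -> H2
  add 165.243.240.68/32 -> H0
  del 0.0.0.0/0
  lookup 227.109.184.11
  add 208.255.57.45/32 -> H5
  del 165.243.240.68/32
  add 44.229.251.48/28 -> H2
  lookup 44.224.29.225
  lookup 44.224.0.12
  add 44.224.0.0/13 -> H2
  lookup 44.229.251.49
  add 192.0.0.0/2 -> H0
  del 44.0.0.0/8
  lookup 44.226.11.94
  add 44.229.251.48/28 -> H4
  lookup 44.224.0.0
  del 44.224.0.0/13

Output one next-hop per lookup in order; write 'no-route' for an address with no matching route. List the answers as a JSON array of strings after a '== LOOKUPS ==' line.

Trace:
  + 165.243.0.0/16 (H3) depth=16
  - 165.243.0.0/16 clear@16
  + 165.243.240.68/32 (H0) depth=32
  + 44.229.251.0/24 (H1) depth=24
  + 208.255.57.0/24 (H4) depth=24
  + 0.0.0.0/0 (H5) depth=0
  + 44.0.0.0/8 (H2) depth=8
  ? 165.243.240.68  path d0:H5→d1:-→d2:-→d3:-→d4:-→d5:-→d6:-→d7:-→d8:-→d9:-→d10:-→d11:-→d12:-→d13:-→d14:-→d15:-→d16:-→d17:-→d18:-→d19:-→d20:-→d21:-→d22:-→d23:-→d24:-→d25:-→d26:-→d27:-→d28:-→d29:-→d30:-→d31:-→d32:H0  best=H0
  ? 44.0.0.145  path d0:H5→d1:-→d2:-→d3:-→d4:-→d5:-→d6:-→d7:-→d8:H2  best=H2
  ? 44.0.24.253  path d0:H5→d1:-→d2:-→d3:-→d4:-→d5:-→d6:-→d7:-→d8:H2  best=H2
  ? 165.243.240.68  path d0:H5→d1:-→d2:-→d3:-→d4:-→d5:-→d6:-→d7:-→d8:-→d9:-→d10:-→d11:-→d12:-→d13:-→d14:-→d15:-→d16:-→d17:-→d18:-→d19:-→d20:-→d21:-→d22:-→d23:-→d24:-→d25:-→d26:-→d27:-→d28:-→d29:-→d30:-→d31:-→d32:H0  best=H0
  ? 25.228.214.151  path d0:H5→d1:-→d2:-  best=H5
  + 208.255.0.0/16 (H5) depth=16
  - 165.243.240.68/32 clear@32
  - 208.255.57.0/24 clear@24
  ? 44.0.84.157  path d0:H5→d1:-→d2:-→d3:-→d4:-→d5:-→d6:-→d7:-→d8:H2  best=H2
  ? 44.2.210.198  path d0:H5→d1:-→d2:-→d3:-→d4:-→d5:-→d6:-→d7:-→d8:H2  best=H2
  + 44.224.0.0/11 (H2) depth=11
  + 165.243.240.68/32 (H0) depth=32
  - 0.0.0.0/0 clear@0
  ? 227.109.184.11  path d0:-→d1:-→d2:-  best=no-route
  + 208.255.57.45/32 (H5) depth=32
  - 165.243.240.68/32 clear@32
  + 44.229.251.48/28 (H2) depth=28
  ? 44.224.29.225  path d0:-→d1:-→d2:-→d3:-→d4:-→d5:-→d6:-→d7:-→d8:H2→d9:-→d10:-→d11:H2→d12:-→d13:-  best=H2
  ? 44.224.0.12  path d0:-→d1:-→d2:-→d3:-→d4:-→d5:-→d6:-→d7:-→d8:H2→d9:-→d10:-→d11:H2→d12:-→d13:-  best=H2
  + 44.224.0.0/13 (H2) depth=13
  ? 44.229.251.49  path d0:-→d1:-→d2:-→d3:-→d4:-→d5:-→d6:-→d7:-→d8:H2→d9:-→d10:-→d11:H2→d12:-→d13:H2→d14:-→d15:-→d16:-→d17:-→d18:-→d19:-→d20:-→d21:-→d22:-→d23:-→d24:H1→d25:-→d26:-→d27:-→d28:H2  best=H2
  + 192.0.0.0/2 (H0) depth=2
  - 44.0.0.0/8 clear@8
  ? 44.226.11.94  path d0:-→d1:-→d2:-→d3:-→d4:-→d5:-→d6:-→d7:-→d8:-→d9:-→d10:-→d11:H2→d12:-→d13:H2  best=H2
  + 44.229.251.48/28 (H4) depth=28
  ? 44.224.0.0  path d0:-→d1:-→d2:-→d3:-→d4:-→d5:-→d6:-→d7:-→d8:-→d9:-→d10:-→d11:H2→d12:-→d13:H2  best=H2
  - 44.224.0.0/13 clear@13

== LOOKUPS ==
["H0","H2","H2","H0","H5","H2","H2","no-route","H2","H2","H2","H2","H2"]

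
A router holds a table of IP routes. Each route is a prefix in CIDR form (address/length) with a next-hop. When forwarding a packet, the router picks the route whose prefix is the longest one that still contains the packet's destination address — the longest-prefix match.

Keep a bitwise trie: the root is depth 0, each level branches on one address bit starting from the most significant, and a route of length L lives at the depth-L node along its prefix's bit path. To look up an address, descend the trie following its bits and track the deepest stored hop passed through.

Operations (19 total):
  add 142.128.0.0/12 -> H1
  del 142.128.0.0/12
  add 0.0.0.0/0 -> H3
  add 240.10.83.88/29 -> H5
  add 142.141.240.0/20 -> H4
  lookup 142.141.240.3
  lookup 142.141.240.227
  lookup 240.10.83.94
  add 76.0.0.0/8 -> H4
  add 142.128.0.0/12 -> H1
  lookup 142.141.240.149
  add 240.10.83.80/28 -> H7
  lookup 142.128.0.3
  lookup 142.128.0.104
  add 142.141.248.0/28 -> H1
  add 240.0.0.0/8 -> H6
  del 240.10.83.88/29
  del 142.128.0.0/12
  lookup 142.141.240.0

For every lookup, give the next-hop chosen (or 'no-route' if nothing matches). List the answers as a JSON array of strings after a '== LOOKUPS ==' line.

Process each operation:
  + 142.128.0.0/12 (H1) depth=12
  - 142.128.0.0/12 clear@12
  + 0.0.0.0/0 (H3) depth=0
  + 240.10.83.88/29 (H5) depth=29
  + 142.141.240.0/20 (H4) depth=20
  ? 142.141.240.3  path d0:H3→d1:-→d2:-→d3:-→d4:-→d5:-→d6:-→d7:-→d8:-→d9:-→d10:-→d11:-→d12:-→d13:-→d14:-→d15:-→d16:-→d17:-→d18:-→d19:-→d20:H4  best=H4
  ? 142.141.240.227  path d0:H3→d1:-→d2:-→d3:-→d4:-→d5:-→d6:-→d7:-→d8:-→d9:-→d10:-→d11:-→d12:-→d13:-→d14:-→d15:-→d16:-→d17:-→d18:-→d19:-→d20:H4  best=H4
  ? 240.10.83.94  path d0:H3→d1:-→d2:-→d3:-→d4:-→d5:-→d6:-→d7:-→d8:-→d9:-→d10:-→d11:-→d12:-→d13:-→d14:-→d15:-→d16:-→d17:-→d18:-→d19:-→d20:-→d21:-→d22:-→d23:-→d24:-→d25:-→d26:-→d27:-→d28:-→d29:H5  best=H5
  + 76.0.0.0/8 (H4) depth=8
  + 142.128.0.0/12 (H1) depth=12
  ? 142.141.240.149  path d0:H3→d1:-→d2:-→d3:-→d4:-→d5:-→d6:-→d7:-→d8:-→d9:-→d10:-→d11:-→d12:H1→d13:-→d14:-→d15:-→d16:-→d17:-→d18:-→d19:-→d20:H4  best=H4
  + 240.10.83.80/28 (H7) depth=28
  ? 142.128.0.3  path d0:H3→d1:-→d2:-→d3:-→d4:-→d5:-→d6:-→d7:-→d8:-→d9:-→d10:-→d11:-→d12:H1  best=H1
  ? 142.128.0.104  path d0:H3→d1:-→d2:-→d3:-→d4:-→d5:-→d6:-→d7:-→d8:-→d9:-→d10:-→d11:-→d12:H1  best=H1
  + 142.141.248.0/28 (H1) depth=28
  + 240.0.0.0/8 (H6) depth=8
  - 240.10.83.88/29 clear@29
  - 142.128.0.0/12 clear@12
  ? 142.141.240.0  path d0:H3→d1:-→d2:-→d3:-→d4:-→d5:-→d6:-→d7:-→d8:-→d9:-→d10:-→d11:-→d12:-→d13:-→d14:-→d15:-→d16:-→d17:-→d18:-→d19:-→d20:H4  best=H4

== LOOKUPS ==
["H4","H4","H5","H4","H1","H1","H4"]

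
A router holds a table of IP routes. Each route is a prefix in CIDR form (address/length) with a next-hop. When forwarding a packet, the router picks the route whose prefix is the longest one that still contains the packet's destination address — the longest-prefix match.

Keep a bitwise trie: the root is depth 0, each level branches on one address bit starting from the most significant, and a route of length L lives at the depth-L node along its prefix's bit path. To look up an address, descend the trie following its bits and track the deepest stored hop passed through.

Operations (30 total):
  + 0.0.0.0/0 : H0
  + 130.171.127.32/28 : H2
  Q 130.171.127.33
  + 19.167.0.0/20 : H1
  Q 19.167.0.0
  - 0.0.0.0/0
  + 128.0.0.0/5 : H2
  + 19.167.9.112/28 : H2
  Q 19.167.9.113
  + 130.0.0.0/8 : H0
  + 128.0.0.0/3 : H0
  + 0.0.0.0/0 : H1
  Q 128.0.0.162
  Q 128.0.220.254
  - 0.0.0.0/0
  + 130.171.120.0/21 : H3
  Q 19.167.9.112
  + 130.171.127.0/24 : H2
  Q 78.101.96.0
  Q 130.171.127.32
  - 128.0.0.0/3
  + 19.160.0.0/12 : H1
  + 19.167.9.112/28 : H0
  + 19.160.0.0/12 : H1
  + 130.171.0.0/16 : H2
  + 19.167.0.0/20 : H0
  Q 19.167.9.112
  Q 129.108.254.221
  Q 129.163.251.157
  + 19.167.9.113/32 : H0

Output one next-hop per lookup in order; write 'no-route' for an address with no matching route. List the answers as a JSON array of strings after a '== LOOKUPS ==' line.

Apply in order:
  + 0.0.0.0/0 (H0) depth=0
  + 130.171.127.32/28 (H2) depth=28
  ? 130.171.127.33  path d0:H0→d1:-→d2:-→d3:-→d4:-→d5:-→d6:-→d7:-→d8:-→d9:-→d10:-→d11:-→d12:-→d13:-→d14:-→d15:-→d16:-→d17:-→d18:-→d19:-→d20:-→d21:-→d22:-→d23:-→d24:-→d25:-→d26:-→d27:-→d28:H2  best=H2
  + 19.167.0.0/20 (H1) depth=20
  ? 19.167.0.0  path d0:H0→d1:-→d2:-→d3:-→d4:-→d5:-→d6:-→d7:-→d8:-→d9:-→d10:-→d11:-→d12:-→d13:-→d14:-→d15:-→d16:-→d17:-→d18:-→d19:-→d20:H1  best=H1
  - 0.0.0.0/0 clear@0
  + 128.0.0.0/5 (H2) depth=5
  + 19.167.9.112/28 (H2) depth=28
  ? 19.167.9.113  path d0:-→d1:-→d2:-→d3:-→d4:-→d5:-→d6:-→d7:-→d8:-→d9:-→d10:-→d11:-→d12:-→d13:-→d14:-→d15:-→d16:-→d17:-→d18:-→d19:-→d20:H1→d21:-→d22:-→d23:-→d24:-→d25:-→d26:-→d27:-→d28:H2  best=H2
  + 130.0.0.0/8 (H0) depth=8
  + 128.0.0.0/3 (H0) depth=3
  + 0.0.0.0/0 (H1) depth=0
  ? 128.0.0.162  path d0:H1→d1:-→d2:-→d3:H0→d4:-→d5:H2→d6:-  best=H2
  ? 128.0.220.254  path d0:H1→d1:-→d2:-→d3:H0→d4:-→d5:H2→d6:-  best=H2
  - 0.0.0.0/0 clear@0
  + 130.171.120.0/21 (H3) depth=21
  ? 19.167.9.112  path d0:-→d1:-→d2:-→d3:-→d4:-→d5:-→d6:-→d7:-→d8:-→d9:-→d10:-→d11:-→d12:-→d13:-→d14:-→d15:-→d16:-→d17:-→d18:-→d19:-→d20:H1→d21:-→d22:-→d23:-→d24:-→d25:-→d26:-→d27:-→d28:H2  best=H2
  + 130.171.127.0/24 (H2) depth=24
  ? 78.101.96.0  path d0:-→d1:-  best=no-route
  ? 130.171.127.32  path d0:-→d1:-→d2:-→d3:H0→d4:-→d5:H2→d6:-→d7:-→d8:H0→d9:-→d10:-→d11:-→d12:-→d13:-→d14:-→d15:-→d16:-→d17:-→d18:-→d19:-→d20:-→d21:H3→d22:-→d23:-→d24:H2→d25:-→d26:-→d27:-→d28:H2  best=H2
  - 128.0.0.0/3 clear@3
  + 19.160.0.0/12 (H1) depth=12
  + 19.167.9.112/28 (H0) depth=28
  + 19.160.0.0/12 (H1) depth=12
  + 130.171.0.0/16 (H2) depth=16
  + 19.167.0.0/20 (H0) depth=20
  ? 19.167.9.112  path d0:-→d1:-→d2:-→d3:-→d4:-→d5:-→d6:-→d7:-→d8:-→d9:-→d10:-→d11:-→d12:H1→d13:-→d14:-→d15:-→d16:-→d17:-→d18:-→d19:-→d20:H0→d21:-→d22:-→d23:-→d24:-→d25:-→d26:-→d27:-→d28:H0  best=H0
  ? 129.108.254.221  path d0:-→d1:-→d2:-→d3:-→d4:-→d5:H2→d6:-  best=H2
  ? 129.163.251.157  path d0:-→d1:-→d2:-→d3:-→d4:-→d5:H2→d6:-  best=H2
  + 19.167.9.113/32 (H0) depth=32

== LOOKUPS ==
["H2","H1","H2","H2","H2","H2","no-route","H2","H0","H2","H2"]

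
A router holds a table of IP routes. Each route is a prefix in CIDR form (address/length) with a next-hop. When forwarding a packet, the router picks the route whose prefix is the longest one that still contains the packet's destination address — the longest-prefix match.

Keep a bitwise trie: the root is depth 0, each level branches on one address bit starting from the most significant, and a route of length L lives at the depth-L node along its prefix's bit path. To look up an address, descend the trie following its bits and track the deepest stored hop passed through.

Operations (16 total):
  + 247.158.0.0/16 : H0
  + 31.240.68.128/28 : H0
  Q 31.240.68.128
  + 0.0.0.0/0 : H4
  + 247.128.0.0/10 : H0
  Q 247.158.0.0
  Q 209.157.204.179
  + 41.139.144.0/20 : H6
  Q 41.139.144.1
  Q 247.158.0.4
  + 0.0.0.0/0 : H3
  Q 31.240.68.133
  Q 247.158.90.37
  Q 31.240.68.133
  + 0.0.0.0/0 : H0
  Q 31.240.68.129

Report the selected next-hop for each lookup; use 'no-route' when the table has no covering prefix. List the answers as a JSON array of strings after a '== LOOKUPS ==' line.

Process each operation:
  add 247.158.0.0/16 -> H0 at depth 16
  add 31.240.68.128/28 -> H0 at depth 28
  ? 31.240.68.128  path d0:-→d1:-→d2:-→d3:-→d4:-→d5:-→d6:-→d7:-→d8:-→d9:-→d10:-→d11:-→d12:-→d13:-→d14:-→d15:-→d16:-→d17:-→d18:-→d19:-→d20:-→d21:-→d22:-→d23:-→d24:-→d25:-→d26:-→d27:-→d28:H0  best=H0
  add 0.0.0.0/0 -> H4 at depth 0
  add 247.128.0.0/10 -> H0 at depth 10
  ? 247.158.0.0  path d0:H4→d1:-→d2:-→d3:-→d4:-→d5:-→d6:-→d7:-→d8:-→d9:-→d10:H0→d11:-→d12:-→d13:-→d14:-→d15:-→d16:H0  best=H0
  ? 209.157.204.179  path d0:H4→d1:-→d2:-  best=H4
  add 41.139.144.0/20 -> H6 at depth 20
  ? 41.139.144.1  path d0:H4→d1:-→d2:-→d3:-→d4:-→d5:-→d6:-→d7:-→d8:-→d9:-→d10:-→d11:-→d12:-→d13:-→d14:-→d15:-→d16:-→d17:-→d18:-→d19:-→d20:H6  best=H6
  ? 247.158.0.4  path d0:H4→d1:-→d2:-→d3:-→d4:-→d5:-→d6:-→d7:-→d8:-→d9:-→d10:H0→d11:-→d12:-→d13:-→d14:-→d15:-→d16:H0  best=H0
  add 0.0.0.0/0 -> H3 at depth 0
  ? 31.240.68.133  path d0:H3→d1:-→d2:-→d3:-→d4:-→d5:-→d6:-→d7:-→d8:-→d9:-→d10:-→d11:-→d12:-→d13:-→d14:-→d15:-→d16:-→d17:-→d18:-→d19:-→d20:-→d21:-→d22:-→d23:-→d24:-→d25:-→d26:-→d27:-→d28:H0  best=H0
  ? 247.158.90.37  path d0:H3→d1:-→d2:-→d3:-→d4:-→d5:-→d6:-→d7:-→d8:-→d9:-→d10:H0→d11:-→d12:-→d13:-→d14:-→d15:-→d16:H0  best=H0
  ? 31.240.68.133  path d0:H3→d1:-→d2:-→d3:-→d4:-→d5:-→d6:-→d7:-→d8:-→d9:-→d10:-→d11:-→d12:-→d13:-→d14:-→d15:-→d16:-→d17:-→d18:-→d19:-→d20:-→d21:-→d22:-→d23:-→d24:-→d25:-→d26:-→d27:-→d28:H0  best=H0
  add 0.0.0.0/0 -> H0 at depth 0
  ? 31.240.68.129  path d0:H0→d1:-→d2:-→d3:-→d4:-→d5:-→d6:-→d7:-→d8:-→d9:-→d10:-→d11:-→d12:-→d13:-→d14:-→d15:-→d16:-→d17:-→d18:-→d19:-→d20:-→d21:-→d22:-→d23:-→d24:-→d25:-→d26:-→d27:-→d28:H0  best=H0

== LOOKUPS ==
["H0","H0","H4","H6","H0","H0","H0","H0","H0"]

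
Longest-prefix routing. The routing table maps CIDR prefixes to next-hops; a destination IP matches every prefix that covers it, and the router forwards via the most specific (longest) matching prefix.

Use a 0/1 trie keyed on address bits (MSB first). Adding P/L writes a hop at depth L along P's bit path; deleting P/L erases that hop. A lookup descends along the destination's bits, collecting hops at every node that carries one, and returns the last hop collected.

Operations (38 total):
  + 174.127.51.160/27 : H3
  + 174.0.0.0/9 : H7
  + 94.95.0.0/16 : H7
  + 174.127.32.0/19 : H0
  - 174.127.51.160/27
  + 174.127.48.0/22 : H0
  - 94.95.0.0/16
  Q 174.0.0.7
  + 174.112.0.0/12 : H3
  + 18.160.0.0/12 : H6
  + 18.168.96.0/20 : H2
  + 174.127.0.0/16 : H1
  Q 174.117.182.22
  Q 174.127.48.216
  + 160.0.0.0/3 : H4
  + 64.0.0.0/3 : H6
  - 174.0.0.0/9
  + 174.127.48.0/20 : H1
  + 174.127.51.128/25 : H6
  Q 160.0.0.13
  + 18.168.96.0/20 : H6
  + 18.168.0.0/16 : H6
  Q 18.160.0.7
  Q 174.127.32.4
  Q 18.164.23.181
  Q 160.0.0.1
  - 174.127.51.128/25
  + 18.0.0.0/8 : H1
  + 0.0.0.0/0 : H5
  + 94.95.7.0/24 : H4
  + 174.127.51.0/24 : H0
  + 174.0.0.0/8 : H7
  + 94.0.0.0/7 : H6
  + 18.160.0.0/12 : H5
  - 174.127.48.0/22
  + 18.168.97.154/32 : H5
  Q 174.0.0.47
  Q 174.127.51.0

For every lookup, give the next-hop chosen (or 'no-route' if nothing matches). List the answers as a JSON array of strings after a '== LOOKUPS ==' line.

Apply in order:
  add 174.127.51.160/27 -> H3 at depth 27
  add 174.0.0.0/9 -> H7 at depth 9
  add 94.95.0.0/16 -> H7 at depth 16
  add 174.127.32.0/19 -> H0 at depth 19
  - 174.127.51.160/27 clear@27
  add 174.127.48.0/22 -> H0 at depth 22
  - 94.95.0.0/16 clear@16
  ? 174.0.0.7  path d0:-→d1:-→d2:-→d3:-→d4:-→d5:-→d6:-→d7:-→d8:-→d9:H7  best=H7
  add 174.112.0.0/12 -> H3 at depth 12
  add 18.160.0.0/12 -> H6 at depth 12
  add 18.168.96.0/20 -> H2 at depth 20
  add 174.127.0.0/16 -> H1 at depth 16
  ? 174.117.182.22  path d0:-→d1:-→d2:-→d3:-→d4:-→d5:-→d6:-→d7:-→d8:-→d9:H7→d10:-→d11:-→d12:H3  best=H3
  ? 174.127.48.216  path d0:-→d1:-→d2:-→d3:-→d4:-→d5:-→d6:-→d7:-→d8:-→d9:H7→d10:-→d11:-→d12:H3→d13:-→d14:-→d15:-→d16:H1→d17:-→d18:-→d19:H0→d20:-→d21:-→d22:H0  best=H0
  add 160.0.0.0/3 -> H4 at depth 3
  add 64.0.0.0/3 -> H6 at depth 3
  - 174.0.0.0/9 clear@9
  add 174.127.48.0/20 -> H1 at depth 20
  add 174.127.51.128/25 -> H6 at depth 25
  ? 160.0.0.13  path d0:-→d1:-→d2:-→d3:H4→d4:-  best=H4
  add 18.168.96.0/20 -> H6 at depth 20
  add 18.168.0.0/16 -> H6 at depth 16
  ? 18.160.0.7  path d0:-→d1:-→d2:-→d3:-→d4:-→d5:-→d6:-→d7:-→d8:-→d9:-→d10:-→d11:-→d12:H6  best=H6
  ? 174.127.32.4  path d0:-→d1:-→d2:-→d3:H4→d4:-→d5:-→d6:-→d7:-→d8:-→d9:-→d10:-→d11:-→d12:H3→d13:-→d14:-→d15:-→d16:H1→d17:-→d18:-→d19:H0  best=H0
  ? 18.164.23.181  path d0:-→d1:-→d2:-→d3:-→d4:-→d5:-→d6:-→d7:-→d8:-→d9:-→d10:-→d11:-→d12:H6  best=H6
  ? 160.0.0.1  path d0:-→d1:-→d2:-→d3:H4→d4:-  best=H4
  - 174.127.51.128/25 clear@25
  add 18.0.0.0/8 -> H1 at depth 8
  add 0.0.0.0/0 -> H5 at depth 0
  add 94.95.7.0/24 -> H4 at depth 24
  add 174.127.51.0/24 -> H0 at depth 24
  add 174.0.0.0/8 -> H7 at depth 8
  add 94.0.0.0/7 -> H6 at depth 7
  add 18.160.0.0/12 -> H5 at depth 12
  - 174.127.48.0/22 clear@22
  add 18.168.97.154/32 -> H5 at depth 32
  ? 174.0.0.47  path d0:H5→d1:-→d2:-→d3:H4→d4:-→d5:-→d6:-→d7:-→d8:H7→d9:-  best=H7
  ? 174.127.51.0  path d0:H5→d1:-→d2:-→d3:H4→d4:-→d5:-→d6:-→d7:-→d8:H7→d9:-→d10:-→d11:-→d12:H3→d13:-→d14:-→d15:-→d16:H1→d17:-→d18:-→d19:H0→d20:H1→d21:-→d22:-→d23:-→d24:H0  best=H0

== LOOKUPS ==
["H7","H3","H0","H4","H6","H0","H6","H4","H7","H0"]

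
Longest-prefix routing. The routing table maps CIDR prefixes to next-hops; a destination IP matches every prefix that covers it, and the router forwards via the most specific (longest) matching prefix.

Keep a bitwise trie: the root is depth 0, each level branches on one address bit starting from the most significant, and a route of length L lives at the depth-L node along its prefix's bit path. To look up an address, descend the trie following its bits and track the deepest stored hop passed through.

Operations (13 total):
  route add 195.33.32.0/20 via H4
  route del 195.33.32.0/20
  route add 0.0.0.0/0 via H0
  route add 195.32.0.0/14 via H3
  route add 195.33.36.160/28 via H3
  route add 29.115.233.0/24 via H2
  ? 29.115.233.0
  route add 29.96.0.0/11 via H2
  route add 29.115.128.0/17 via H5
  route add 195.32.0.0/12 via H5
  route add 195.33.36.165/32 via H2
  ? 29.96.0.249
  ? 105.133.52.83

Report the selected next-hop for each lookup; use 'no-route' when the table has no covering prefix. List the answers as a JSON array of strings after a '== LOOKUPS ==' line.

Trace:
  add 195.33.32.0/20 -> H4 at depth 20
  del 195.33.32.0/20 (clear depth 20)
  add 0.0.0.0/0 -> H0 at depth 0
  add 195.32.0.0/14 -> H3 at depth 14
  add 195.33.36.160/28 -> H3 at depth 28
  add 29.115.233.0/24 -> H2 at depth 24
  ? 29.115.233.0  path d0:H0→d1:-→d2:-→d3:-→d4:-→d5:-→d6:-→d7:-→d8:-→d9:-→d10:-→d11:-→d12:-→d13:-→d14:-→d15:-→d16:-→d17:-→d18:-→d19:-→d20:-→d21:-→d22:-→d23:-→d24:H2  best=H2
  add 29.96.0.0/11 -> H2 at depth 11
  add 29.115.128.0/17 -> H5 at depth 17
  add 195.32.0.0/12 -> H5 at depth 12
  add 195.33.36.165/32 -> H2 at depth 32
  ? 29.96.0.249  path d0:H0→d1:-→d2:-→d3:-→d4:-→d5:-→d6:-→d7:-→d8:-→d9:-→d10:-→d11:H2  best=H2
  ? 105.133.52.83  path d0:H0→d1:-  best=H0

== LOOKUPS ==
["H2","H2","H0"]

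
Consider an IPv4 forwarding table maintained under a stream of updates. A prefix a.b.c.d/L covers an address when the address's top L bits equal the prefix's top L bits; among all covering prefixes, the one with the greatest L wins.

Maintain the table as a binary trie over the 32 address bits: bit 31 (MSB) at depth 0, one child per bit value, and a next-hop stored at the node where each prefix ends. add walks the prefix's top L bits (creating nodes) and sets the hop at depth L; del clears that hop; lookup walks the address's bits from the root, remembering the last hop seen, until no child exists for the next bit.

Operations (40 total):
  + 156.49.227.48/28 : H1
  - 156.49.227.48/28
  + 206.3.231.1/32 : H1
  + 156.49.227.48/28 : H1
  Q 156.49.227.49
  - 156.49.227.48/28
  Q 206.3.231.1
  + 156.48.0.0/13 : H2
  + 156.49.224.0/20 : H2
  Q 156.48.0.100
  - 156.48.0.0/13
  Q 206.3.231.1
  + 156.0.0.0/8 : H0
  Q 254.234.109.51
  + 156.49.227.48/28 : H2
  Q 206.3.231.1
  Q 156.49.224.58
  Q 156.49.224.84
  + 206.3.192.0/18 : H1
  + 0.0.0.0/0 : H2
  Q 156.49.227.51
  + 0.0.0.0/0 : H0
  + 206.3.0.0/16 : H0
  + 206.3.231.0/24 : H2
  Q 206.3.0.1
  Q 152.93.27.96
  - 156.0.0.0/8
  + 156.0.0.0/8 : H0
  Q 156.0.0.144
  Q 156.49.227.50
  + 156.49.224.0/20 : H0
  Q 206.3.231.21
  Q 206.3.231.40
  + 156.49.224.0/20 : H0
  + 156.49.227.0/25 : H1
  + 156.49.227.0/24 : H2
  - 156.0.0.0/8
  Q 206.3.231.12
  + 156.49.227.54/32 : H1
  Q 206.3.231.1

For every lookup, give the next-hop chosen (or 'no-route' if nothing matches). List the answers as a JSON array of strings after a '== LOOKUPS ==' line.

Process each operation:
  add 156.49.227.48/28 -> H1 at depth 28
  - 156.49.227.48/28 clear@28
  add 206.3.231.1/32 -> H1 at depth 32
  add 156.49.227.48/28 -> H1 at depth 28
  ? 156.49.227.49  path d0:-→d1:-→d2:-→d3:-→d4:-→d5:-→d6:-→d7:-→d8:-→d9:-→d10:-→d11:-→d12:-→d13:-→d14:-→d15:-→d16:-→d17:-→d18:-→d19:-→d20:-→d21:-→d22:-→d23:-→d24:-→d25:-→d26:-→d27:-→d28:H1  best=H1
  - 156.49.227.48/28 clear@28
  ? 206.3.231.1  path d0:-→d1:-→d2:-→d3:-→d4:-→d5:-→d6:-→d7:-→d8:-→d9:-→d10:-→d11:-→d12:-→d13:-→d14:-→d15:-→d16:-→d17:-→d18:-→d19:-→d20:-→d21:-→d22:-→d23:-→d24:-→d25:-→d26:-→d27:-→d28:-→d29:-→d30:-→d31:-→d32:H1  best=H1
  add 156.48.0.0/13 -> H2 at depth 13
  add 156.49.224.0/20 -> H2 at depth 20
  ? 156.48.0.100  path d0:-→d1:-→d2:-→d3:-→d4:-→d5:-→d6:-→d7:-→d8:-→d9:-→d10:-→d11:-→d12:-→d13:H2→d14:-→d15:-  best=H2
  - 156.48.0.0/13 clear@13
  ? 206.3.231.1  path d0:-→d1:-→d2:-→d3:-→d4:-→d5:-→d6:-→d7:-→d8:-→d9:-→d10:-→d11:-→d12:-→d13:-→d14:-→d15:-→d16:-→d17:-→d18:-→d19:-→d20:-→d21:-→d22:-→d23:-→d24:-→d25:-→d26:-→d27:-→d28:-→d29:-→d30:-→d31:-→d32:H1  best=H1
  add 156.0.0.0/8 -> H0 at depth 8
  ? 254.234.109.51  path d0:-→d1:-→d2:-  best=no-route
  add 156.49.227.48/28 -> H2 at depth 28
  ? 206.3.231.1  path d0:-→d1:-→d2:-→d3:-→d4:-→d5:-→d6:-→d7:-→d8:-→d9:-→d10:-→d11:-→d12:-→d13:-→d14:-→d15:-→d16:-→d17:-→d18:-→d19:-→d20:-→d21:-→d22:-→d23:-→d24:-→d25:-→d26:-→d27:-→d28:-→d29:-→d30:-→d31:-→d32:H1  best=H1
  ? 156.49.224.58  path d0:-→d1:-→d2:-→d3:-→d4:-→d5:-→d6:-→d7:-→d8:H0→d9:-→d10:-→d11:-→d12:-→d13:-→d14:-→d15:-→d16:-→d17:-→d18:-→d19:-→d20:H2→d21:-→d22:-  best=H2
  ? 156.49.224.84  path d0:-→d1:-→d2:-→d3:-→d4:-→d5:-→d6:-→d7:-→d8:H0→d9:-→d10:-→d11:-→d12:-→d13:-→d14:-→d15:-→d16:-→d17:-→d18:-→d19:-→d20:H2→d21:-→d22:-  best=H2
  add 206.3.192.0/18 -> H1 at depth 18
  add 0.0.0.0/0 -> H2 at depth 0
  ? 156.49.227.51  path d0:H2→d1:-→d2:-→d3:-→d4:-→d5:-→d6:-→d7:-→d8:H0→d9:-→d10:-→d11:-→d12:-→d13:-→d14:-→d15:-→d16:-→d17:-→d18:-→d19:-→d20:H2→d21:-→d22:-→d23:-→d24:-→d25:-→d26:-→d27:-→d28:H2  best=H2
  add 0.0.0.0/0 -> H0 at depth 0
  add 206.3.0.0/16 -> H0 at depth 16
  add 206.3.231.0/24 -> H2 at depth 24
  ? 206.3.0.1  path d0:H0→d1:-→d2:-→d3:-→d4:-→d5:-→d6:-→d7:-→d8:-→d9:-→d10:-→d11:-→d12:-→d13:-→d14:-→d15:-→d16:H0  best=H0
  ? 152.93.27.96  path d0:H0→d1:-→d2:-→d3:-→d4:-→d5:-  best=H0
  - 156.0.0.0/8 clear@8
  add 156.0.0.0/8 -> H0 at depth 8
  ? 156.0.0.144  path d0:H0→d1:-→d2:-→d3:-→d4:-→d5:-→d6:-→d7:-→d8:H0→d9:-→d10:-  best=H0
  ? 156.49.227.50  path d0:H0→d1:-→d2:-→d3:-→d4:-→d5:-→d6:-→d7:-→d8:H0→d9:-→d10:-→d11:-→d12:-→d13:-→d14:-→d15:-→d16:-→d17:-→d18:-→d19:-→d20:H2→d21:-→d22:-→d23:-→d24:-→d25:-→d26:-→d27:-→d28:H2  best=H2
  add 156.49.224.0/20 -> H0 at depth 20
  ? 206.3.231.21  path d0:H0→d1:-→d2:-→d3:-→d4:-→d5:-→d6:-→d7:-→d8:-→d9:-→d10:-→d11:-→d12:-→d13:-→d14:-→d15:-→d16:H0→d17:-→d18:H1→d19:-→d20:-→d21:-→d22:-→d23:-→d24:H2→d25:-→d26:-→d27:-  best=H2
  ? 206.3.231.40  path d0:H0→d1:-→d2:-→d3:-→d4:-→d5:-→d6:-→d7:-→d8:-→d9:-→d10:-→d11:-→d12:-→d13:-→d14:-→d15:-→d16:H0→d17:-→d18:H1→d19:-→d20:-→d21:-→d22:-→d23:-→d24:H2→d25:-→d26:-  best=H2
  add 156.49.224.0/20 -> H0 at depth 20
  add 156.49.227.0/25 -> H1 at depth 25
  add 156.49.227.0/24 -> H2 at depth 24
  - 156.0.0.0/8 clear@8
  ? 206.3.231.12  path d0:H0→d1:-→d2:-→d3:-→d4:-→d5:-→d6:-→d7:-→d8:-→d9:-→d10:-→d11:-→d12:-→d13:-→d14:-→d15:-→d16:H0→d17:-→d18:H1→d19:-→d20:-→d21:-→d22:-→d23:-→d24:H2→d25:-→d26:-→d27:-→d28:-  best=H2
  add 156.49.227.54/32 -> H1 at depth 32
  ? 206.3.231.1  path d0:H0→d1:-→d2:-→d3:-→d4:-→d5:-→d6:-→d7:-→d8:-→d9:-→d10:-→d11:-→d12:-→d13:-→d14:-→d15:-→d16:H0→d17:-→d18:H1→d19:-→d20:-→d21:-→d22:-→d23:-→d24:H2→d25:-→d26:-→d27:-→d28:-→d29:-→d30:-→d31:-→d32:H1  best=H1

== LOOKUPS ==
["H1","H1","H2","H1","no-route","H1","H2","H2","H2","H0","H0","H0","H2","H2","H2","H2","H1"]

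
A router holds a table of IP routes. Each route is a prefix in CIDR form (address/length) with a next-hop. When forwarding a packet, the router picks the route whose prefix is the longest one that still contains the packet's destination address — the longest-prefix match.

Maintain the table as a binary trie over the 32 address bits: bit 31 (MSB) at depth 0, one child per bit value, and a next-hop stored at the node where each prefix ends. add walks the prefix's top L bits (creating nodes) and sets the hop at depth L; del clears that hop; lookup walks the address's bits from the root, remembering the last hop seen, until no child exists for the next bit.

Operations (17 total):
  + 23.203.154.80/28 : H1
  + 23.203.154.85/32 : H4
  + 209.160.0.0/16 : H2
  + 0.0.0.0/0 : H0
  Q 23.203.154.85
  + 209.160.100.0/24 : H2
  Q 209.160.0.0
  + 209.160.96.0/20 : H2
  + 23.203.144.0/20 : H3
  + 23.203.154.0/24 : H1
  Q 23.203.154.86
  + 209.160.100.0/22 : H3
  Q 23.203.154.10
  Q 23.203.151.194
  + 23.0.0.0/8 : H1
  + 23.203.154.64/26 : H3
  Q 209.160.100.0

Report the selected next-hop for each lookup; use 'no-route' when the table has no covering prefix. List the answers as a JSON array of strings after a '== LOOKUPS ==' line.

Trace:
  add 23.203.154.80/28 -> H1 at depth 28
  add 23.203.154.85/32 -> H4 at depth 32
  add 209.160.0.0/16 -> H2 at depth 16
  add 0.0.0.0/0 -> H0 at depth 0
  lookup 23.203.154.85: bits 00010111110010111001101001010101 walk d0:H0→d1:-→d2:-→d3:-→d4:-→d5:-→d6:-→d7:-→d8:-→d9:-→d10:-→d11:-→d12:-→d13:-→d14:-→d15:-→d16:-→d17:-→d18:-→d19:-→d20:-→d21:-→d22:-→d23:-→d24:-→d25:-→d26:-→d27:-→d28:H1→d29:-→d30:-→d31:-→d32:H4 -> H4
  add 209.160.100.0/24 -> H2 at depth 24
  lookup 209.160.0.0: bits 11010001101000000 walk d0:H0→d1:-→d2:-→d3:-→d4:-→d5:-→d6:-→d7:-→d8:-→d9:-→d10:-→d11:-→d12:-→d13:-→d14:-→d15:-→d16:H2→d17:- -> H2
  add 209.160.96.0/20 -> H2 at depth 20
  add 23.203.144.0/20 -> H3 at depth 20
  add 23.203.154.0/24 -> H1 at depth 24
  lookup 23.203.154.86: bits 000101111100101110011010010101 walk d0:H0→d1:-→d2:-→d3:-→d4:-→d5:-→d6:-→d7:-→d8:-→d9:-→d10:-→d11:-→d12:-→d13:-→d14:-→d15:-→d16:-→d17:-→d18:-→d19:-→d20:H3→d21:-→d22:-→d23:-→d24:H1→d25:-→d26:-→d27:-→d28:H1→d29:-→d30:- -> H1
  add 209.160.100.0/22 -> H3 at depth 22
  lookup 23.203.154.10: bits 0001011111001011100110100 walk d0:H0→d1:-→d2:-→d3:-→d4:-→d5:-→d6:-→d7:-→d8:-→d9:-→d10:-→d11:-→d12:-→d13:-→d14:-→d15:-→d16:-→d17:-→d18:-→d19:-→d20:H3→d21:-→d22:-→d23:-→d24:H1→d25:- -> H1
  lookup 23.203.151.194: bits 00010111110010111001 walk d0:H0→d1:-→d2:-→d3:-→d4:-→d5:-→d6:-→d7:-→d8:-→d9:-→d10:-→d11:-→d12:-→d13:-→d14:-→d15:-→d16:-→d17:-→d18:-→d19:-→d20:H3 -> H3
  add 23.0.0.0/8 -> H1 at depth 8
  add 23.203.154.64/26 -> H3 at depth 26
  lookup 209.160.100.0: bits 110100011010000001100100 walk d0:H0→d1:-→d2:-→d3:-→d4:-→d5:-→d6:-→d7:-→d8:-→d9:-→d10:-→d11:-→d12:-→d13:-→d14:-→d15:-→d16:H2→d17:-→d18:-→d19:-→d20:H2→d21:-→d22:H3→d23:-→d24:H2 -> H2

== LOOKUPS ==
["H4","H2","H1","H1","H3","H2"]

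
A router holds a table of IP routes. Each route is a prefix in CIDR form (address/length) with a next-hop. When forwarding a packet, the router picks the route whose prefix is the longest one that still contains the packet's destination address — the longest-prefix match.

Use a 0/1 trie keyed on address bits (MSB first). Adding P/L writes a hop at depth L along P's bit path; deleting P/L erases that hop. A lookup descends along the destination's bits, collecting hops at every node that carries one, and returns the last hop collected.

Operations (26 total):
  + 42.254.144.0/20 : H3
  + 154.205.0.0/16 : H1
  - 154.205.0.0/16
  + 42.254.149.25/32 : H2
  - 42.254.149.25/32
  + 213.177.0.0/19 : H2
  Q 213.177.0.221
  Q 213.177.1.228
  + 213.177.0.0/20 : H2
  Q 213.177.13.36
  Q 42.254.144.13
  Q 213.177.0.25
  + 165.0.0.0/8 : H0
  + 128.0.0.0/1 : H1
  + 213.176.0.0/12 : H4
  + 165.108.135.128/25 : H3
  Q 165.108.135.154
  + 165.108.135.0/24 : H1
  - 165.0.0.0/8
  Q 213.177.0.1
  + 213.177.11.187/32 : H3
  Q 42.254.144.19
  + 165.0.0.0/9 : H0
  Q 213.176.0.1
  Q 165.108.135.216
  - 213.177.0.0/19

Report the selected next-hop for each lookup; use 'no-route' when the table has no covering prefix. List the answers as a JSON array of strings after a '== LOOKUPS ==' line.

Process each operation:
  add 42.254.144.0/20 -> H3 at depth 20
  add 154.205.0.0/16 -> H1 at depth 16
  - 154.205.0.0/16 clear@16
  add 42.254.149.25/32 -> H2 at depth 32
  - 42.254.149.25/32 clear@32
  add 213.177.0.0/19 -> H2 at depth 19
  Q 213.177.0.221: descend 1101010110110001000 ; hops seen [H2] ; pick H2
  Q 213.177.1.228: descend 1101010110110001000 ; hops seen [H2] ; pick H2
  add 213.177.0.0/20 -> H2 at depth 20
  Q 213.177.13.36: descend 11010101101100010000 ; hops seen [H2,H2] ; pick H2
  Q 42.254.144.13: descend 001010101111111010010 ; hops seen [H3] ; pick H3
  Q 213.177.0.25: descend 11010101101100010000 ; hops seen [H2,H2] ; pick H2
  add 165.0.0.0/8 -> H0 at depth 8
  add 128.0.0.0/1 -> H1 at depth 1
  add 213.176.0.0/12 -> H4 at depth 12
  add 165.108.135.128/25 -> H3 at depth 25
  Q 165.108.135.154: descend 1010010101101100100001111 ; hops seen [H1,H0,H3] ; pick H3
  add 165.108.135.0/24 -> H1 at depth 24
  - 165.0.0.0/8 clear@8
  Q 213.177.0.1: descend 11010101101100010000 ; hops seen [H1,H4,H2,H2] ; pick H2
  add 213.177.11.187/32 -> H3 at depth 32
  Q 42.254.144.19: descend 001010101111111010010 ; hops seen [H3] ; pick H3
  add 165.0.0.0/9 -> H0 at depth 9
  Q 213.176.0.1: descend 110101011011000 ; hops seen [H1,H4] ; pick H4
  Q 165.108.135.216: descend 1010010101101100100001111 ; hops seen [H1,H0,H1,H3] ; pick H3
  - 213.177.0.0/19 clear@19

== LOOKUPS ==
["H2","H2","H2","H3","H2","H3","H2","H3","H4","H3"]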